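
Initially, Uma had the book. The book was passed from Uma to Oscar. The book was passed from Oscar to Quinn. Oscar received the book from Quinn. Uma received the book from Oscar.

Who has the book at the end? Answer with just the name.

Answer: Uma

Derivation:
Tracking the book through each event:
Start: Uma has the book.
After event 1: Oscar has the book.
After event 2: Quinn has the book.
After event 3: Oscar has the book.
After event 4: Uma has the book.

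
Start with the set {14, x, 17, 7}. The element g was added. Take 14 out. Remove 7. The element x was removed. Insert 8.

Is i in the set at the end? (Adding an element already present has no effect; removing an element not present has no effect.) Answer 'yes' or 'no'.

Answer: no

Derivation:
Tracking the set through each operation:
Start: {14, 17, 7, x}
Event 1 (add g): added. Set: {14, 17, 7, g, x}
Event 2 (remove 14): removed. Set: {17, 7, g, x}
Event 3 (remove 7): removed. Set: {17, g, x}
Event 4 (remove x): removed. Set: {17, g}
Event 5 (add 8): added. Set: {17, 8, g}

Final set: {17, 8, g} (size 3)
i is NOT in the final set.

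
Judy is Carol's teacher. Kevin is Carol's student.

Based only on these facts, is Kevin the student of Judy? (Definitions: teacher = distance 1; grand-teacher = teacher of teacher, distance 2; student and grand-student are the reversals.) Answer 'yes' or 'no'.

Reconstructing the teacher chain from the given facts:
  Judy -> Carol -> Kevin
(each arrow means 'teacher of the next')
Positions in the chain (0 = top):
  position of Judy: 0
  position of Carol: 1
  position of Kevin: 2

Kevin is at position 2, Judy is at position 0; signed distance (j - i) = -2.
'student' requires j - i = -1. Actual distance is -2, so the relation does NOT hold.

Answer: no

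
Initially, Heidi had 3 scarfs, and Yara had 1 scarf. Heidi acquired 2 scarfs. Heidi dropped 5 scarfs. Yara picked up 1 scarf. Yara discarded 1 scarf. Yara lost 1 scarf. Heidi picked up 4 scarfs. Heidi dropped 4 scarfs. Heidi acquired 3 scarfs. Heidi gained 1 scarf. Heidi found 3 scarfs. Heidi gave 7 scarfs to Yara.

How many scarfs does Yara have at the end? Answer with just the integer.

Tracking counts step by step:
Start: Heidi=3, Yara=1
Event 1 (Heidi +2): Heidi: 3 -> 5. State: Heidi=5, Yara=1
Event 2 (Heidi -5): Heidi: 5 -> 0. State: Heidi=0, Yara=1
Event 3 (Yara +1): Yara: 1 -> 2. State: Heidi=0, Yara=2
Event 4 (Yara -1): Yara: 2 -> 1. State: Heidi=0, Yara=1
Event 5 (Yara -1): Yara: 1 -> 0. State: Heidi=0, Yara=0
Event 6 (Heidi +4): Heidi: 0 -> 4. State: Heidi=4, Yara=0
Event 7 (Heidi -4): Heidi: 4 -> 0. State: Heidi=0, Yara=0
Event 8 (Heidi +3): Heidi: 0 -> 3. State: Heidi=3, Yara=0
Event 9 (Heidi +1): Heidi: 3 -> 4. State: Heidi=4, Yara=0
Event 10 (Heidi +3): Heidi: 4 -> 7. State: Heidi=7, Yara=0
Event 11 (Heidi -> Yara, 7): Heidi: 7 -> 0, Yara: 0 -> 7. State: Heidi=0, Yara=7

Yara's final count: 7

Answer: 7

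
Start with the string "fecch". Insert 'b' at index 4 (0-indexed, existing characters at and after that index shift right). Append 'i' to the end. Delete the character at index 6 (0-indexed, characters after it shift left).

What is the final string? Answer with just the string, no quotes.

Answer: feccbh

Derivation:
Applying each edit step by step:
Start: "fecch"
Op 1 (insert 'b' at idx 4): "fecch" -> "feccbh"
Op 2 (append 'i'): "feccbh" -> "feccbhi"
Op 3 (delete idx 6 = 'i'): "feccbhi" -> "feccbh"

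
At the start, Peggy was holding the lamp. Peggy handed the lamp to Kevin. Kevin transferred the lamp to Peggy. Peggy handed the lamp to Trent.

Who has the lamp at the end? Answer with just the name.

Answer: Trent

Derivation:
Tracking the lamp through each event:
Start: Peggy has the lamp.
After event 1: Kevin has the lamp.
After event 2: Peggy has the lamp.
After event 3: Trent has the lamp.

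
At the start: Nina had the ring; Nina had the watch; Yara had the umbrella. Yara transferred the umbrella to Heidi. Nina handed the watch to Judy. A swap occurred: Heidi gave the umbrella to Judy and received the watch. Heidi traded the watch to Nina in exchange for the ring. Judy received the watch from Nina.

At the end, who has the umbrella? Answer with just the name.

Tracking all object holders:
Start: ring:Nina, watch:Nina, umbrella:Yara
Event 1 (give umbrella: Yara -> Heidi). State: ring:Nina, watch:Nina, umbrella:Heidi
Event 2 (give watch: Nina -> Judy). State: ring:Nina, watch:Judy, umbrella:Heidi
Event 3 (swap umbrella<->watch: now umbrella:Judy, watch:Heidi). State: ring:Nina, watch:Heidi, umbrella:Judy
Event 4 (swap watch<->ring: now watch:Nina, ring:Heidi). State: ring:Heidi, watch:Nina, umbrella:Judy
Event 5 (give watch: Nina -> Judy). State: ring:Heidi, watch:Judy, umbrella:Judy

Final state: ring:Heidi, watch:Judy, umbrella:Judy
The umbrella is held by Judy.

Answer: Judy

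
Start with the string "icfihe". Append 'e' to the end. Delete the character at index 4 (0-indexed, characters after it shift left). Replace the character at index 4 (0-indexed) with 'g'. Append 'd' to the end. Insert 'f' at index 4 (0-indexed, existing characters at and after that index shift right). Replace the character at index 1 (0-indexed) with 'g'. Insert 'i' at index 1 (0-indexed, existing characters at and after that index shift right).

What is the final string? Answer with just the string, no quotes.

Answer: iigfifged

Derivation:
Applying each edit step by step:
Start: "icfihe"
Op 1 (append 'e'): "icfihe" -> "icfihee"
Op 2 (delete idx 4 = 'h'): "icfihee" -> "icfiee"
Op 3 (replace idx 4: 'e' -> 'g'): "icfiee" -> "icfige"
Op 4 (append 'd'): "icfige" -> "icfiged"
Op 5 (insert 'f' at idx 4): "icfiged" -> "icfifged"
Op 6 (replace idx 1: 'c' -> 'g'): "icfifged" -> "igfifged"
Op 7 (insert 'i' at idx 1): "igfifged" -> "iigfifged"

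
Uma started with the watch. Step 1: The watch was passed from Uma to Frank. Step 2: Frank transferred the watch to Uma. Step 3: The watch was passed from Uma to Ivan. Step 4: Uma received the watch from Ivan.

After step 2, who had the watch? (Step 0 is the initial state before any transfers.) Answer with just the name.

Tracking the watch holder through step 2:
After step 0 (start): Uma
After step 1: Frank
After step 2: Uma

At step 2, the holder is Uma.

Answer: Uma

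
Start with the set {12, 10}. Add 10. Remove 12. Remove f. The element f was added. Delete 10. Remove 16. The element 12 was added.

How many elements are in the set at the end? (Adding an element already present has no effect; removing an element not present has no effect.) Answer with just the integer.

Tracking the set through each operation:
Start: {10, 12}
Event 1 (add 10): already present, no change. Set: {10, 12}
Event 2 (remove 12): removed. Set: {10}
Event 3 (remove f): not present, no change. Set: {10}
Event 4 (add f): added. Set: {10, f}
Event 5 (remove 10): removed. Set: {f}
Event 6 (remove 16): not present, no change. Set: {f}
Event 7 (add 12): added. Set: {12, f}

Final set: {12, f} (size 2)

Answer: 2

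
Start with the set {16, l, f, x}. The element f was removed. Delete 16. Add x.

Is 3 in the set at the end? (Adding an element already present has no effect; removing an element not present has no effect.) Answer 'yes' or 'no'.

Answer: no

Derivation:
Tracking the set through each operation:
Start: {16, f, l, x}
Event 1 (remove f): removed. Set: {16, l, x}
Event 2 (remove 16): removed. Set: {l, x}
Event 3 (add x): already present, no change. Set: {l, x}

Final set: {l, x} (size 2)
3 is NOT in the final set.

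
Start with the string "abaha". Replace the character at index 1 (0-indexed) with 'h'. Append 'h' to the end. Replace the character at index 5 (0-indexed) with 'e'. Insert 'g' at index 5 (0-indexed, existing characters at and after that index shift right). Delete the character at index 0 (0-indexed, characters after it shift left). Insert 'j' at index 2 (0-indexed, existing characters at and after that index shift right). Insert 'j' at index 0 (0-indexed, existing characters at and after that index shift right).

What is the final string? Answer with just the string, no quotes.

Applying each edit step by step:
Start: "abaha"
Op 1 (replace idx 1: 'b' -> 'h'): "abaha" -> "ahaha"
Op 2 (append 'h'): "ahaha" -> "ahahah"
Op 3 (replace idx 5: 'h' -> 'e'): "ahahah" -> "ahahae"
Op 4 (insert 'g' at idx 5): "ahahae" -> "ahahage"
Op 5 (delete idx 0 = 'a'): "ahahage" -> "hahage"
Op 6 (insert 'j' at idx 2): "hahage" -> "hajhage"
Op 7 (insert 'j' at idx 0): "hajhage" -> "jhajhage"

Answer: jhajhage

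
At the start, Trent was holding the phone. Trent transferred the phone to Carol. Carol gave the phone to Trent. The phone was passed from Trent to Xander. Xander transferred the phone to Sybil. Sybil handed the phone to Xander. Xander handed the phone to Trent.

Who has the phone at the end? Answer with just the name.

Answer: Trent

Derivation:
Tracking the phone through each event:
Start: Trent has the phone.
After event 1: Carol has the phone.
After event 2: Trent has the phone.
After event 3: Xander has the phone.
After event 4: Sybil has the phone.
After event 5: Xander has the phone.
After event 6: Trent has the phone.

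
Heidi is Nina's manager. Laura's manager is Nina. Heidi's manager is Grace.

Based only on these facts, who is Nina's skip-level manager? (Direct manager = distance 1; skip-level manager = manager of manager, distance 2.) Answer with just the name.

Answer: Grace

Derivation:
Reconstructing the manager chain from the given facts:
  Grace -> Heidi -> Nina -> Laura
(each arrow means 'manager of the next')
Positions in the chain (0 = top):
  position of Grace: 0
  position of Heidi: 1
  position of Nina: 2
  position of Laura: 3

Nina is at position 2; the skip-level manager is 2 steps up the chain, i.e. position 0: Grace.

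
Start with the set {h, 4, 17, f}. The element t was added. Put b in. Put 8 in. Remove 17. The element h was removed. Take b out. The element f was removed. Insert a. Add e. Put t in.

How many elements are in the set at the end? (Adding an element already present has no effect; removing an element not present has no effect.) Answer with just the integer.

Answer: 5

Derivation:
Tracking the set through each operation:
Start: {17, 4, f, h}
Event 1 (add t): added. Set: {17, 4, f, h, t}
Event 2 (add b): added. Set: {17, 4, b, f, h, t}
Event 3 (add 8): added. Set: {17, 4, 8, b, f, h, t}
Event 4 (remove 17): removed. Set: {4, 8, b, f, h, t}
Event 5 (remove h): removed. Set: {4, 8, b, f, t}
Event 6 (remove b): removed. Set: {4, 8, f, t}
Event 7 (remove f): removed. Set: {4, 8, t}
Event 8 (add a): added. Set: {4, 8, a, t}
Event 9 (add e): added. Set: {4, 8, a, e, t}
Event 10 (add t): already present, no change. Set: {4, 8, a, e, t}

Final set: {4, 8, a, e, t} (size 5)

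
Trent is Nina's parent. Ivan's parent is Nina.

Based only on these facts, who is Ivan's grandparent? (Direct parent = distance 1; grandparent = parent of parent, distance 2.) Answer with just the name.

Answer: Trent

Derivation:
Reconstructing the parent chain from the given facts:
  Trent -> Nina -> Ivan
(each arrow means 'parent of the next')
Positions in the chain (0 = top):
  position of Trent: 0
  position of Nina: 1
  position of Ivan: 2

Ivan is at position 2; the grandparent is 2 steps up the chain, i.e. position 0: Trent.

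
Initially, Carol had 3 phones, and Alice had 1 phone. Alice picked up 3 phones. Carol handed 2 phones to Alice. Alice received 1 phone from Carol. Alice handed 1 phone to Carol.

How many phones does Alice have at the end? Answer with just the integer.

Tracking counts step by step:
Start: Carol=3, Alice=1
Event 1 (Alice +3): Alice: 1 -> 4. State: Carol=3, Alice=4
Event 2 (Carol -> Alice, 2): Carol: 3 -> 1, Alice: 4 -> 6. State: Carol=1, Alice=6
Event 3 (Carol -> Alice, 1): Carol: 1 -> 0, Alice: 6 -> 7. State: Carol=0, Alice=7
Event 4 (Alice -> Carol, 1): Alice: 7 -> 6, Carol: 0 -> 1. State: Carol=1, Alice=6

Alice's final count: 6

Answer: 6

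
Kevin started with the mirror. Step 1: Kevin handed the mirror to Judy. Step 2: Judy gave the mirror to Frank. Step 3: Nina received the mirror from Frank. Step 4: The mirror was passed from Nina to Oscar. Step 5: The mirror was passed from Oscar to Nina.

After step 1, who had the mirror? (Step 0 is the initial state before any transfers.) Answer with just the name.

Answer: Judy

Derivation:
Tracking the mirror holder through step 1:
After step 0 (start): Kevin
After step 1: Judy

At step 1, the holder is Judy.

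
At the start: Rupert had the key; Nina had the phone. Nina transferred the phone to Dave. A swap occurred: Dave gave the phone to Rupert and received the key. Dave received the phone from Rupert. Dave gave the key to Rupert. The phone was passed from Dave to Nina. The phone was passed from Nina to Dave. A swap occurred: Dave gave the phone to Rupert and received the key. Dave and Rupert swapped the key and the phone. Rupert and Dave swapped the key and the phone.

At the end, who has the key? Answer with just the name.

Tracking all object holders:
Start: key:Rupert, phone:Nina
Event 1 (give phone: Nina -> Dave). State: key:Rupert, phone:Dave
Event 2 (swap phone<->key: now phone:Rupert, key:Dave). State: key:Dave, phone:Rupert
Event 3 (give phone: Rupert -> Dave). State: key:Dave, phone:Dave
Event 4 (give key: Dave -> Rupert). State: key:Rupert, phone:Dave
Event 5 (give phone: Dave -> Nina). State: key:Rupert, phone:Nina
Event 6 (give phone: Nina -> Dave). State: key:Rupert, phone:Dave
Event 7 (swap phone<->key: now phone:Rupert, key:Dave). State: key:Dave, phone:Rupert
Event 8 (swap key<->phone: now key:Rupert, phone:Dave). State: key:Rupert, phone:Dave
Event 9 (swap key<->phone: now key:Dave, phone:Rupert). State: key:Dave, phone:Rupert

Final state: key:Dave, phone:Rupert
The key is held by Dave.

Answer: Dave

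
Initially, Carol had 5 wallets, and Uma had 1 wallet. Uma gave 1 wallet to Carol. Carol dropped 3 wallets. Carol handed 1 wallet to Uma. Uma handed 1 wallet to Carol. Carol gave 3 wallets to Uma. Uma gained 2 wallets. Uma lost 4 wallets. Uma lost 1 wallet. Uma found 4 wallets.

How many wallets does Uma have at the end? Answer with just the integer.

Tracking counts step by step:
Start: Carol=5, Uma=1
Event 1 (Uma -> Carol, 1): Uma: 1 -> 0, Carol: 5 -> 6. State: Carol=6, Uma=0
Event 2 (Carol -3): Carol: 6 -> 3. State: Carol=3, Uma=0
Event 3 (Carol -> Uma, 1): Carol: 3 -> 2, Uma: 0 -> 1. State: Carol=2, Uma=1
Event 4 (Uma -> Carol, 1): Uma: 1 -> 0, Carol: 2 -> 3. State: Carol=3, Uma=0
Event 5 (Carol -> Uma, 3): Carol: 3 -> 0, Uma: 0 -> 3. State: Carol=0, Uma=3
Event 6 (Uma +2): Uma: 3 -> 5. State: Carol=0, Uma=5
Event 7 (Uma -4): Uma: 5 -> 1. State: Carol=0, Uma=1
Event 8 (Uma -1): Uma: 1 -> 0. State: Carol=0, Uma=0
Event 9 (Uma +4): Uma: 0 -> 4. State: Carol=0, Uma=4

Uma's final count: 4

Answer: 4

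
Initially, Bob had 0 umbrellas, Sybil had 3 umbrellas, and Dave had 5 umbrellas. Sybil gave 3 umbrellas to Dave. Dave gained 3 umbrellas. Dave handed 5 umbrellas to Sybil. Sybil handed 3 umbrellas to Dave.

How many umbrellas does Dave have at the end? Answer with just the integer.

Tracking counts step by step:
Start: Bob=0, Sybil=3, Dave=5
Event 1 (Sybil -> Dave, 3): Sybil: 3 -> 0, Dave: 5 -> 8. State: Bob=0, Sybil=0, Dave=8
Event 2 (Dave +3): Dave: 8 -> 11. State: Bob=0, Sybil=0, Dave=11
Event 3 (Dave -> Sybil, 5): Dave: 11 -> 6, Sybil: 0 -> 5. State: Bob=0, Sybil=5, Dave=6
Event 4 (Sybil -> Dave, 3): Sybil: 5 -> 2, Dave: 6 -> 9. State: Bob=0, Sybil=2, Dave=9

Dave's final count: 9

Answer: 9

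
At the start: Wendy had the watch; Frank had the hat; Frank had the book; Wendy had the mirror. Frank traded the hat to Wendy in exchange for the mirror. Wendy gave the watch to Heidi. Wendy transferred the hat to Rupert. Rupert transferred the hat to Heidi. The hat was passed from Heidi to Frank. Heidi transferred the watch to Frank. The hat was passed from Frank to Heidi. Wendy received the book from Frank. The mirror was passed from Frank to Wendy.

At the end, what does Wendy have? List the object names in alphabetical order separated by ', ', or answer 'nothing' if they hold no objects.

Tracking all object holders:
Start: watch:Wendy, hat:Frank, book:Frank, mirror:Wendy
Event 1 (swap hat<->mirror: now hat:Wendy, mirror:Frank). State: watch:Wendy, hat:Wendy, book:Frank, mirror:Frank
Event 2 (give watch: Wendy -> Heidi). State: watch:Heidi, hat:Wendy, book:Frank, mirror:Frank
Event 3 (give hat: Wendy -> Rupert). State: watch:Heidi, hat:Rupert, book:Frank, mirror:Frank
Event 4 (give hat: Rupert -> Heidi). State: watch:Heidi, hat:Heidi, book:Frank, mirror:Frank
Event 5 (give hat: Heidi -> Frank). State: watch:Heidi, hat:Frank, book:Frank, mirror:Frank
Event 6 (give watch: Heidi -> Frank). State: watch:Frank, hat:Frank, book:Frank, mirror:Frank
Event 7 (give hat: Frank -> Heidi). State: watch:Frank, hat:Heidi, book:Frank, mirror:Frank
Event 8 (give book: Frank -> Wendy). State: watch:Frank, hat:Heidi, book:Wendy, mirror:Frank
Event 9 (give mirror: Frank -> Wendy). State: watch:Frank, hat:Heidi, book:Wendy, mirror:Wendy

Final state: watch:Frank, hat:Heidi, book:Wendy, mirror:Wendy
Wendy holds: book, mirror.

Answer: book, mirror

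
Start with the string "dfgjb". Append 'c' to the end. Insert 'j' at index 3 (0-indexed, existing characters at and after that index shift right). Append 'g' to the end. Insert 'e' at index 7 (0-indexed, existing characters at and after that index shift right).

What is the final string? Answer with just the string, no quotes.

Answer: dfgjjbceg

Derivation:
Applying each edit step by step:
Start: "dfgjb"
Op 1 (append 'c'): "dfgjb" -> "dfgjbc"
Op 2 (insert 'j' at idx 3): "dfgjbc" -> "dfgjjbc"
Op 3 (append 'g'): "dfgjjbc" -> "dfgjjbcg"
Op 4 (insert 'e' at idx 7): "dfgjjbcg" -> "dfgjjbceg"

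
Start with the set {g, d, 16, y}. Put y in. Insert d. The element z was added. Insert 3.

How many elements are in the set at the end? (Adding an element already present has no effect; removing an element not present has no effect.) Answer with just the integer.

Tracking the set through each operation:
Start: {16, d, g, y}
Event 1 (add y): already present, no change. Set: {16, d, g, y}
Event 2 (add d): already present, no change. Set: {16, d, g, y}
Event 3 (add z): added. Set: {16, d, g, y, z}
Event 4 (add 3): added. Set: {16, 3, d, g, y, z}

Final set: {16, 3, d, g, y, z} (size 6)

Answer: 6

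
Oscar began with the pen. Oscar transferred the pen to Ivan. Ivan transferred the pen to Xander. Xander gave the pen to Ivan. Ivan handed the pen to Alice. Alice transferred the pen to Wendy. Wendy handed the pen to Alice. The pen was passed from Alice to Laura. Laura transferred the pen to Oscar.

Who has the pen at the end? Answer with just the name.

Tracking the pen through each event:
Start: Oscar has the pen.
After event 1: Ivan has the pen.
After event 2: Xander has the pen.
After event 3: Ivan has the pen.
After event 4: Alice has the pen.
After event 5: Wendy has the pen.
After event 6: Alice has the pen.
After event 7: Laura has the pen.
After event 8: Oscar has the pen.

Answer: Oscar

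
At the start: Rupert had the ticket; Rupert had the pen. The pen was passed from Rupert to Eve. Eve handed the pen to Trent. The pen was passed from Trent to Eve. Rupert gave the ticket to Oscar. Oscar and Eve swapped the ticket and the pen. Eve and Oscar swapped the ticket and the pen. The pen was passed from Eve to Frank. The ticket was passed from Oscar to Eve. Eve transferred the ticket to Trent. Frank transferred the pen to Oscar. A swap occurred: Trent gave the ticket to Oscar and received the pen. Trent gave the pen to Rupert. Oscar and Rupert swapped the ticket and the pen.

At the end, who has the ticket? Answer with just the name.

Answer: Rupert

Derivation:
Tracking all object holders:
Start: ticket:Rupert, pen:Rupert
Event 1 (give pen: Rupert -> Eve). State: ticket:Rupert, pen:Eve
Event 2 (give pen: Eve -> Trent). State: ticket:Rupert, pen:Trent
Event 3 (give pen: Trent -> Eve). State: ticket:Rupert, pen:Eve
Event 4 (give ticket: Rupert -> Oscar). State: ticket:Oscar, pen:Eve
Event 5 (swap ticket<->pen: now ticket:Eve, pen:Oscar). State: ticket:Eve, pen:Oscar
Event 6 (swap ticket<->pen: now ticket:Oscar, pen:Eve). State: ticket:Oscar, pen:Eve
Event 7 (give pen: Eve -> Frank). State: ticket:Oscar, pen:Frank
Event 8 (give ticket: Oscar -> Eve). State: ticket:Eve, pen:Frank
Event 9 (give ticket: Eve -> Trent). State: ticket:Trent, pen:Frank
Event 10 (give pen: Frank -> Oscar). State: ticket:Trent, pen:Oscar
Event 11 (swap ticket<->pen: now ticket:Oscar, pen:Trent). State: ticket:Oscar, pen:Trent
Event 12 (give pen: Trent -> Rupert). State: ticket:Oscar, pen:Rupert
Event 13 (swap ticket<->pen: now ticket:Rupert, pen:Oscar). State: ticket:Rupert, pen:Oscar

Final state: ticket:Rupert, pen:Oscar
The ticket is held by Rupert.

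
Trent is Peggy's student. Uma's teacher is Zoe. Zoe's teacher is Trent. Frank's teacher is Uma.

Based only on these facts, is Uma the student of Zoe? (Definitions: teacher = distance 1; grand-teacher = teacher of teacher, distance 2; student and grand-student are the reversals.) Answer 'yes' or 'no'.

Reconstructing the teacher chain from the given facts:
  Peggy -> Trent -> Zoe -> Uma -> Frank
(each arrow means 'teacher of the next')
Positions in the chain (0 = top):
  position of Peggy: 0
  position of Trent: 1
  position of Zoe: 2
  position of Uma: 3
  position of Frank: 4

Uma is at position 3, Zoe is at position 2; signed distance (j - i) = -1.
'student' requires j - i = -1. Actual distance is -1, so the relation HOLDS.

Answer: yes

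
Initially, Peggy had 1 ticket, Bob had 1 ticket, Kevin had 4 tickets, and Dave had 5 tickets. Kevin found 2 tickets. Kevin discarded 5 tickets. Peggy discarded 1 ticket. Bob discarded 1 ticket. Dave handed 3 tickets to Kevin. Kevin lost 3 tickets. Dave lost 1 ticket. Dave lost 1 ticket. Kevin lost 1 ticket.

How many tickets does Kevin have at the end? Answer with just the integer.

Tracking counts step by step:
Start: Peggy=1, Bob=1, Kevin=4, Dave=5
Event 1 (Kevin +2): Kevin: 4 -> 6. State: Peggy=1, Bob=1, Kevin=6, Dave=5
Event 2 (Kevin -5): Kevin: 6 -> 1. State: Peggy=1, Bob=1, Kevin=1, Dave=5
Event 3 (Peggy -1): Peggy: 1 -> 0. State: Peggy=0, Bob=1, Kevin=1, Dave=5
Event 4 (Bob -1): Bob: 1 -> 0. State: Peggy=0, Bob=0, Kevin=1, Dave=5
Event 5 (Dave -> Kevin, 3): Dave: 5 -> 2, Kevin: 1 -> 4. State: Peggy=0, Bob=0, Kevin=4, Dave=2
Event 6 (Kevin -3): Kevin: 4 -> 1. State: Peggy=0, Bob=0, Kevin=1, Dave=2
Event 7 (Dave -1): Dave: 2 -> 1. State: Peggy=0, Bob=0, Kevin=1, Dave=1
Event 8 (Dave -1): Dave: 1 -> 0. State: Peggy=0, Bob=0, Kevin=1, Dave=0
Event 9 (Kevin -1): Kevin: 1 -> 0. State: Peggy=0, Bob=0, Kevin=0, Dave=0

Kevin's final count: 0

Answer: 0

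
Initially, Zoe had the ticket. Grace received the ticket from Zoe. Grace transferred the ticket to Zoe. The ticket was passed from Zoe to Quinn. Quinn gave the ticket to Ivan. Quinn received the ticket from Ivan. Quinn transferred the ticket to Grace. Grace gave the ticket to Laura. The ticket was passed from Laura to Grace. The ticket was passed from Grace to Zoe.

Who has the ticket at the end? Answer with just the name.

Answer: Zoe

Derivation:
Tracking the ticket through each event:
Start: Zoe has the ticket.
After event 1: Grace has the ticket.
After event 2: Zoe has the ticket.
After event 3: Quinn has the ticket.
After event 4: Ivan has the ticket.
After event 5: Quinn has the ticket.
After event 6: Grace has the ticket.
After event 7: Laura has the ticket.
After event 8: Grace has the ticket.
After event 9: Zoe has the ticket.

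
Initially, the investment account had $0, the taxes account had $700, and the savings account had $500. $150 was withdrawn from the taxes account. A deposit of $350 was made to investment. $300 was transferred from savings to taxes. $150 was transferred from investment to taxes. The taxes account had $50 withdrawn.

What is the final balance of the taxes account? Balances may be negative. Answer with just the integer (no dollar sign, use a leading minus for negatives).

Answer: 950

Derivation:
Tracking account balances step by step:
Start: investment=0, taxes=700, savings=500
Event 1 (withdraw 150 from taxes): taxes: 700 - 150 = 550. Balances: investment=0, taxes=550, savings=500
Event 2 (deposit 350 to investment): investment: 0 + 350 = 350. Balances: investment=350, taxes=550, savings=500
Event 3 (transfer 300 savings -> taxes): savings: 500 - 300 = 200, taxes: 550 + 300 = 850. Balances: investment=350, taxes=850, savings=200
Event 4 (transfer 150 investment -> taxes): investment: 350 - 150 = 200, taxes: 850 + 150 = 1000. Balances: investment=200, taxes=1000, savings=200
Event 5 (withdraw 50 from taxes): taxes: 1000 - 50 = 950. Balances: investment=200, taxes=950, savings=200

Final balance of taxes: 950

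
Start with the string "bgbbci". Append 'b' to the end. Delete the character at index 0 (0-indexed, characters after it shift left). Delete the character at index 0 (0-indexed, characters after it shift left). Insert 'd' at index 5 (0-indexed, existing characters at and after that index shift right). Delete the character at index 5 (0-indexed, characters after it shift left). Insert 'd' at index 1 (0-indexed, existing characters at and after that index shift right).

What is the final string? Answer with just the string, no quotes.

Answer: bdbcib

Derivation:
Applying each edit step by step:
Start: "bgbbci"
Op 1 (append 'b'): "bgbbci" -> "bgbbcib"
Op 2 (delete idx 0 = 'b'): "bgbbcib" -> "gbbcib"
Op 3 (delete idx 0 = 'g'): "gbbcib" -> "bbcib"
Op 4 (insert 'd' at idx 5): "bbcib" -> "bbcibd"
Op 5 (delete idx 5 = 'd'): "bbcibd" -> "bbcib"
Op 6 (insert 'd' at idx 1): "bbcib" -> "bdbcib"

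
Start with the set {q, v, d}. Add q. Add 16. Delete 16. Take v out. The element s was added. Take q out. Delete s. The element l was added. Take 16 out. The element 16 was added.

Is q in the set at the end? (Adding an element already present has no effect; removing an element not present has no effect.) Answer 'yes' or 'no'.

Answer: no

Derivation:
Tracking the set through each operation:
Start: {d, q, v}
Event 1 (add q): already present, no change. Set: {d, q, v}
Event 2 (add 16): added. Set: {16, d, q, v}
Event 3 (remove 16): removed. Set: {d, q, v}
Event 4 (remove v): removed. Set: {d, q}
Event 5 (add s): added. Set: {d, q, s}
Event 6 (remove q): removed. Set: {d, s}
Event 7 (remove s): removed. Set: {d}
Event 8 (add l): added. Set: {d, l}
Event 9 (remove 16): not present, no change. Set: {d, l}
Event 10 (add 16): added. Set: {16, d, l}

Final set: {16, d, l} (size 3)
q is NOT in the final set.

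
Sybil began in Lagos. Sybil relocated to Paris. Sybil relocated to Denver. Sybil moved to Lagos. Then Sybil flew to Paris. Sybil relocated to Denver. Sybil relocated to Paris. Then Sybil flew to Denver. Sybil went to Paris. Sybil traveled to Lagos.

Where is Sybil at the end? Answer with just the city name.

Answer: Lagos

Derivation:
Tracking Sybil's location:
Start: Sybil is in Lagos.
After move 1: Lagos -> Paris. Sybil is in Paris.
After move 2: Paris -> Denver. Sybil is in Denver.
After move 3: Denver -> Lagos. Sybil is in Lagos.
After move 4: Lagos -> Paris. Sybil is in Paris.
After move 5: Paris -> Denver. Sybil is in Denver.
After move 6: Denver -> Paris. Sybil is in Paris.
After move 7: Paris -> Denver. Sybil is in Denver.
After move 8: Denver -> Paris. Sybil is in Paris.
After move 9: Paris -> Lagos. Sybil is in Lagos.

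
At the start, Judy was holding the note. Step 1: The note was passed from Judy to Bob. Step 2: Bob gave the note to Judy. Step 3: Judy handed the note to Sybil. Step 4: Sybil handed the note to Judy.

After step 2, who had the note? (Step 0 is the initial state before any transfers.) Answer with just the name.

Tracking the note holder through step 2:
After step 0 (start): Judy
After step 1: Bob
After step 2: Judy

At step 2, the holder is Judy.

Answer: Judy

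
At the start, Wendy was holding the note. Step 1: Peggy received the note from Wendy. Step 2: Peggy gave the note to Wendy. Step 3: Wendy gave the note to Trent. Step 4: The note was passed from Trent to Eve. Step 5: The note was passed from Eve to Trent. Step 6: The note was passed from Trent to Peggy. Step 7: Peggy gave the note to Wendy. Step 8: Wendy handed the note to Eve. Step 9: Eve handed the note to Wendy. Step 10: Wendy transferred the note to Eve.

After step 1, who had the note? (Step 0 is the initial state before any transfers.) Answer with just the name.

Tracking the note holder through step 1:
After step 0 (start): Wendy
After step 1: Peggy

At step 1, the holder is Peggy.

Answer: Peggy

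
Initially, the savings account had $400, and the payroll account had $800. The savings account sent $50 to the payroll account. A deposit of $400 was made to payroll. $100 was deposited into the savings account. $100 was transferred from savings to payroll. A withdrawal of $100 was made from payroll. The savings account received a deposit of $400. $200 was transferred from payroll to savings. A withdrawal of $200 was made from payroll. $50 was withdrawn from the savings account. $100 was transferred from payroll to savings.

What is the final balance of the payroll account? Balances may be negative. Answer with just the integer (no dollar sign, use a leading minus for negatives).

Answer: 750

Derivation:
Tracking account balances step by step:
Start: savings=400, payroll=800
Event 1 (transfer 50 savings -> payroll): savings: 400 - 50 = 350, payroll: 800 + 50 = 850. Balances: savings=350, payroll=850
Event 2 (deposit 400 to payroll): payroll: 850 + 400 = 1250. Balances: savings=350, payroll=1250
Event 3 (deposit 100 to savings): savings: 350 + 100 = 450. Balances: savings=450, payroll=1250
Event 4 (transfer 100 savings -> payroll): savings: 450 - 100 = 350, payroll: 1250 + 100 = 1350. Balances: savings=350, payroll=1350
Event 5 (withdraw 100 from payroll): payroll: 1350 - 100 = 1250. Balances: savings=350, payroll=1250
Event 6 (deposit 400 to savings): savings: 350 + 400 = 750. Balances: savings=750, payroll=1250
Event 7 (transfer 200 payroll -> savings): payroll: 1250 - 200 = 1050, savings: 750 + 200 = 950. Balances: savings=950, payroll=1050
Event 8 (withdraw 200 from payroll): payroll: 1050 - 200 = 850. Balances: savings=950, payroll=850
Event 9 (withdraw 50 from savings): savings: 950 - 50 = 900. Balances: savings=900, payroll=850
Event 10 (transfer 100 payroll -> savings): payroll: 850 - 100 = 750, savings: 900 + 100 = 1000. Balances: savings=1000, payroll=750

Final balance of payroll: 750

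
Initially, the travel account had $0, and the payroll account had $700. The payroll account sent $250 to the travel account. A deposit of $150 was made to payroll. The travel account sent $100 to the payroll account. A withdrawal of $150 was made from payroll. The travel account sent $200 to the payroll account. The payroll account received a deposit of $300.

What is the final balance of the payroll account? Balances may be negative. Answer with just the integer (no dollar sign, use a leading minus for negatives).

Tracking account balances step by step:
Start: travel=0, payroll=700
Event 1 (transfer 250 payroll -> travel): payroll: 700 - 250 = 450, travel: 0 + 250 = 250. Balances: travel=250, payroll=450
Event 2 (deposit 150 to payroll): payroll: 450 + 150 = 600. Balances: travel=250, payroll=600
Event 3 (transfer 100 travel -> payroll): travel: 250 - 100 = 150, payroll: 600 + 100 = 700. Balances: travel=150, payroll=700
Event 4 (withdraw 150 from payroll): payroll: 700 - 150 = 550. Balances: travel=150, payroll=550
Event 5 (transfer 200 travel -> payroll): travel: 150 - 200 = -50, payroll: 550 + 200 = 750. Balances: travel=-50, payroll=750
Event 6 (deposit 300 to payroll): payroll: 750 + 300 = 1050. Balances: travel=-50, payroll=1050

Final balance of payroll: 1050

Answer: 1050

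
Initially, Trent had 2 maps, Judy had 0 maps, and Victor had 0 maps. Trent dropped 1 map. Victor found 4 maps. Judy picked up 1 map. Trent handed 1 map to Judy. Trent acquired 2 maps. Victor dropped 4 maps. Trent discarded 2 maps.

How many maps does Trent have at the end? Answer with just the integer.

Tracking counts step by step:
Start: Trent=2, Judy=0, Victor=0
Event 1 (Trent -1): Trent: 2 -> 1. State: Trent=1, Judy=0, Victor=0
Event 2 (Victor +4): Victor: 0 -> 4. State: Trent=1, Judy=0, Victor=4
Event 3 (Judy +1): Judy: 0 -> 1. State: Trent=1, Judy=1, Victor=4
Event 4 (Trent -> Judy, 1): Trent: 1 -> 0, Judy: 1 -> 2. State: Trent=0, Judy=2, Victor=4
Event 5 (Trent +2): Trent: 0 -> 2. State: Trent=2, Judy=2, Victor=4
Event 6 (Victor -4): Victor: 4 -> 0. State: Trent=2, Judy=2, Victor=0
Event 7 (Trent -2): Trent: 2 -> 0. State: Trent=0, Judy=2, Victor=0

Trent's final count: 0

Answer: 0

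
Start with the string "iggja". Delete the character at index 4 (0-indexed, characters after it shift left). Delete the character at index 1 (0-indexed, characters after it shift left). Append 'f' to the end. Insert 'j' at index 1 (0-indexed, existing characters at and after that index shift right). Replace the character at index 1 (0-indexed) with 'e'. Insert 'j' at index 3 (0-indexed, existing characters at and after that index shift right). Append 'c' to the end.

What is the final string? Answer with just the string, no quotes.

Answer: iegjjfc

Derivation:
Applying each edit step by step:
Start: "iggja"
Op 1 (delete idx 4 = 'a'): "iggja" -> "iggj"
Op 2 (delete idx 1 = 'g'): "iggj" -> "igj"
Op 3 (append 'f'): "igj" -> "igjf"
Op 4 (insert 'j' at idx 1): "igjf" -> "ijgjf"
Op 5 (replace idx 1: 'j' -> 'e'): "ijgjf" -> "iegjf"
Op 6 (insert 'j' at idx 3): "iegjf" -> "iegjjf"
Op 7 (append 'c'): "iegjjf" -> "iegjjfc"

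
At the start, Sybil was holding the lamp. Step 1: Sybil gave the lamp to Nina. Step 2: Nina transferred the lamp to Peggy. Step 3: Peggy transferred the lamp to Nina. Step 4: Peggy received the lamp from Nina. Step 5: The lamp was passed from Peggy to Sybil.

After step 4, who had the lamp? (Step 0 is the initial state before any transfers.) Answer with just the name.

Answer: Peggy

Derivation:
Tracking the lamp holder through step 4:
After step 0 (start): Sybil
After step 1: Nina
After step 2: Peggy
After step 3: Nina
After step 4: Peggy

At step 4, the holder is Peggy.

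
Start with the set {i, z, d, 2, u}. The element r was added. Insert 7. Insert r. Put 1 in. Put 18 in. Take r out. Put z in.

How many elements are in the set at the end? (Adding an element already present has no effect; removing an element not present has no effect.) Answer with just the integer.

Tracking the set through each operation:
Start: {2, d, i, u, z}
Event 1 (add r): added. Set: {2, d, i, r, u, z}
Event 2 (add 7): added. Set: {2, 7, d, i, r, u, z}
Event 3 (add r): already present, no change. Set: {2, 7, d, i, r, u, z}
Event 4 (add 1): added. Set: {1, 2, 7, d, i, r, u, z}
Event 5 (add 18): added. Set: {1, 18, 2, 7, d, i, r, u, z}
Event 6 (remove r): removed. Set: {1, 18, 2, 7, d, i, u, z}
Event 7 (add z): already present, no change. Set: {1, 18, 2, 7, d, i, u, z}

Final set: {1, 18, 2, 7, d, i, u, z} (size 8)

Answer: 8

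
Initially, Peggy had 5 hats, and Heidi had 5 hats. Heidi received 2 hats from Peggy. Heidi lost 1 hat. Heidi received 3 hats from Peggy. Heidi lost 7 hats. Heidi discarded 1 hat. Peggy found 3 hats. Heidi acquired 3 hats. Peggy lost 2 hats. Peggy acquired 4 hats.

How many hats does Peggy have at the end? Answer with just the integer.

Tracking counts step by step:
Start: Peggy=5, Heidi=5
Event 1 (Peggy -> Heidi, 2): Peggy: 5 -> 3, Heidi: 5 -> 7. State: Peggy=3, Heidi=7
Event 2 (Heidi -1): Heidi: 7 -> 6. State: Peggy=3, Heidi=6
Event 3 (Peggy -> Heidi, 3): Peggy: 3 -> 0, Heidi: 6 -> 9. State: Peggy=0, Heidi=9
Event 4 (Heidi -7): Heidi: 9 -> 2. State: Peggy=0, Heidi=2
Event 5 (Heidi -1): Heidi: 2 -> 1. State: Peggy=0, Heidi=1
Event 6 (Peggy +3): Peggy: 0 -> 3. State: Peggy=3, Heidi=1
Event 7 (Heidi +3): Heidi: 1 -> 4. State: Peggy=3, Heidi=4
Event 8 (Peggy -2): Peggy: 3 -> 1. State: Peggy=1, Heidi=4
Event 9 (Peggy +4): Peggy: 1 -> 5. State: Peggy=5, Heidi=4

Peggy's final count: 5

Answer: 5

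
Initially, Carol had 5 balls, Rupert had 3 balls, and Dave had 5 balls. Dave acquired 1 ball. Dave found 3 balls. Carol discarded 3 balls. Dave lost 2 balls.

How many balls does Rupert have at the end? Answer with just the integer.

Answer: 3

Derivation:
Tracking counts step by step:
Start: Carol=5, Rupert=3, Dave=5
Event 1 (Dave +1): Dave: 5 -> 6. State: Carol=5, Rupert=3, Dave=6
Event 2 (Dave +3): Dave: 6 -> 9. State: Carol=5, Rupert=3, Dave=9
Event 3 (Carol -3): Carol: 5 -> 2. State: Carol=2, Rupert=3, Dave=9
Event 4 (Dave -2): Dave: 9 -> 7. State: Carol=2, Rupert=3, Dave=7

Rupert's final count: 3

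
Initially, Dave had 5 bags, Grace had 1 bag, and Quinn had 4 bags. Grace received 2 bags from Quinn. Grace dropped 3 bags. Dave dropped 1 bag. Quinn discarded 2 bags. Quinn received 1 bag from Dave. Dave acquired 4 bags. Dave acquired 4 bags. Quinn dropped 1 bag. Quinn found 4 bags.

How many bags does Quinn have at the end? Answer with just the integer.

Answer: 4

Derivation:
Tracking counts step by step:
Start: Dave=5, Grace=1, Quinn=4
Event 1 (Quinn -> Grace, 2): Quinn: 4 -> 2, Grace: 1 -> 3. State: Dave=5, Grace=3, Quinn=2
Event 2 (Grace -3): Grace: 3 -> 0. State: Dave=5, Grace=0, Quinn=2
Event 3 (Dave -1): Dave: 5 -> 4. State: Dave=4, Grace=0, Quinn=2
Event 4 (Quinn -2): Quinn: 2 -> 0. State: Dave=4, Grace=0, Quinn=0
Event 5 (Dave -> Quinn, 1): Dave: 4 -> 3, Quinn: 0 -> 1. State: Dave=3, Grace=0, Quinn=1
Event 6 (Dave +4): Dave: 3 -> 7. State: Dave=7, Grace=0, Quinn=1
Event 7 (Dave +4): Dave: 7 -> 11. State: Dave=11, Grace=0, Quinn=1
Event 8 (Quinn -1): Quinn: 1 -> 0. State: Dave=11, Grace=0, Quinn=0
Event 9 (Quinn +4): Quinn: 0 -> 4. State: Dave=11, Grace=0, Quinn=4

Quinn's final count: 4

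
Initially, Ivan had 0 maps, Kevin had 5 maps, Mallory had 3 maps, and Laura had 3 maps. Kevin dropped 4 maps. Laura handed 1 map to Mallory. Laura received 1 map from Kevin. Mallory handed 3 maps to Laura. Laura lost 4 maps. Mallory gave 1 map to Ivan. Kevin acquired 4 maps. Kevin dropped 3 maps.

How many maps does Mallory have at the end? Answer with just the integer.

Answer: 0

Derivation:
Tracking counts step by step:
Start: Ivan=0, Kevin=5, Mallory=3, Laura=3
Event 1 (Kevin -4): Kevin: 5 -> 1. State: Ivan=0, Kevin=1, Mallory=3, Laura=3
Event 2 (Laura -> Mallory, 1): Laura: 3 -> 2, Mallory: 3 -> 4. State: Ivan=0, Kevin=1, Mallory=4, Laura=2
Event 3 (Kevin -> Laura, 1): Kevin: 1 -> 0, Laura: 2 -> 3. State: Ivan=0, Kevin=0, Mallory=4, Laura=3
Event 4 (Mallory -> Laura, 3): Mallory: 4 -> 1, Laura: 3 -> 6. State: Ivan=0, Kevin=0, Mallory=1, Laura=6
Event 5 (Laura -4): Laura: 6 -> 2. State: Ivan=0, Kevin=0, Mallory=1, Laura=2
Event 6 (Mallory -> Ivan, 1): Mallory: 1 -> 0, Ivan: 0 -> 1. State: Ivan=1, Kevin=0, Mallory=0, Laura=2
Event 7 (Kevin +4): Kevin: 0 -> 4. State: Ivan=1, Kevin=4, Mallory=0, Laura=2
Event 8 (Kevin -3): Kevin: 4 -> 1. State: Ivan=1, Kevin=1, Mallory=0, Laura=2

Mallory's final count: 0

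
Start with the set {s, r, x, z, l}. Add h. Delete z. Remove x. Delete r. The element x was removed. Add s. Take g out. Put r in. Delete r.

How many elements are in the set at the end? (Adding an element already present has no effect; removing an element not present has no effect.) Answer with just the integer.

Tracking the set through each operation:
Start: {l, r, s, x, z}
Event 1 (add h): added. Set: {h, l, r, s, x, z}
Event 2 (remove z): removed. Set: {h, l, r, s, x}
Event 3 (remove x): removed. Set: {h, l, r, s}
Event 4 (remove r): removed. Set: {h, l, s}
Event 5 (remove x): not present, no change. Set: {h, l, s}
Event 6 (add s): already present, no change. Set: {h, l, s}
Event 7 (remove g): not present, no change. Set: {h, l, s}
Event 8 (add r): added. Set: {h, l, r, s}
Event 9 (remove r): removed. Set: {h, l, s}

Final set: {h, l, s} (size 3)

Answer: 3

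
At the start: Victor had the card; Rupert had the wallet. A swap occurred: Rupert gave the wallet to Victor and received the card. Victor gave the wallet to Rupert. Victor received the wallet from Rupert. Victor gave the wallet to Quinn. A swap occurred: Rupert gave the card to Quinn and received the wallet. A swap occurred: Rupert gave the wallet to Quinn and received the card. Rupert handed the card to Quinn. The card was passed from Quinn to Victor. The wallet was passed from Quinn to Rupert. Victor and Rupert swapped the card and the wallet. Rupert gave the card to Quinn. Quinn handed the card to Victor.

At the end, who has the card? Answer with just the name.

Tracking all object holders:
Start: card:Victor, wallet:Rupert
Event 1 (swap wallet<->card: now wallet:Victor, card:Rupert). State: card:Rupert, wallet:Victor
Event 2 (give wallet: Victor -> Rupert). State: card:Rupert, wallet:Rupert
Event 3 (give wallet: Rupert -> Victor). State: card:Rupert, wallet:Victor
Event 4 (give wallet: Victor -> Quinn). State: card:Rupert, wallet:Quinn
Event 5 (swap card<->wallet: now card:Quinn, wallet:Rupert). State: card:Quinn, wallet:Rupert
Event 6 (swap wallet<->card: now wallet:Quinn, card:Rupert). State: card:Rupert, wallet:Quinn
Event 7 (give card: Rupert -> Quinn). State: card:Quinn, wallet:Quinn
Event 8 (give card: Quinn -> Victor). State: card:Victor, wallet:Quinn
Event 9 (give wallet: Quinn -> Rupert). State: card:Victor, wallet:Rupert
Event 10 (swap card<->wallet: now card:Rupert, wallet:Victor). State: card:Rupert, wallet:Victor
Event 11 (give card: Rupert -> Quinn). State: card:Quinn, wallet:Victor
Event 12 (give card: Quinn -> Victor). State: card:Victor, wallet:Victor

Final state: card:Victor, wallet:Victor
The card is held by Victor.

Answer: Victor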